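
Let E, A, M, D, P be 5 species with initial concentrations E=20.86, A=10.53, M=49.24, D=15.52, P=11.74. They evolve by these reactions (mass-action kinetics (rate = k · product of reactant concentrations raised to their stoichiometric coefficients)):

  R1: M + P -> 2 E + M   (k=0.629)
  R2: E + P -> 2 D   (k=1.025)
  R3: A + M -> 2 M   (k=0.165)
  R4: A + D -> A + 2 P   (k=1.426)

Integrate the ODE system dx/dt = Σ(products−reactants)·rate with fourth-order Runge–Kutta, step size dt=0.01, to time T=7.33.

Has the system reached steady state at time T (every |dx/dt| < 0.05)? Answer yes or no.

Steady state at T: yes

RK4 with dt=0.01: 733 steps to T=7.33. Trajectory (selected grid times):
t=0.00: E=20.86 A=10.53 M=49.24 D=15.52 P=11.74
t=0.81: E=65.61 A=0.00 M=59.77 D=152.46 P=0.02
t=1.63: E=65.63 A=0.00 M=59.77 D=152.64 P=0.00
t=2.44: E=65.63 A=0.00 M=59.77 D=152.64 P=0.00
t=3.26: E=65.63 A=0.00 M=59.77 D=152.64 P=0.00
t=4.07: E=65.63 A=0.00 M=59.77 D=152.64 P=0.00
t=4.89: E=65.63 A=0.00 M=59.77 D=152.64 P=0.00
t=5.70: E=65.63 A=0.00 M=59.77 D=152.64 P=0.00
t=6.52: E=65.63 A=0.00 M=59.77 D=152.64 P=0.00
t=7.33: E=65.63 A=0.00 M=59.77 D=152.64 P=0.00
Rates at T: R1=0.0000, R2=0.0000, R3=0.0000, R4=0.0000
dx/dt at T (Σ net stoichiometry × rate): E=+0.0000, A=-0.0000, M=+0.0000, D=+0.0000, P=-0.0000
Largest |dx/dt| is |+0.0000| (D) < 0.05 → steady.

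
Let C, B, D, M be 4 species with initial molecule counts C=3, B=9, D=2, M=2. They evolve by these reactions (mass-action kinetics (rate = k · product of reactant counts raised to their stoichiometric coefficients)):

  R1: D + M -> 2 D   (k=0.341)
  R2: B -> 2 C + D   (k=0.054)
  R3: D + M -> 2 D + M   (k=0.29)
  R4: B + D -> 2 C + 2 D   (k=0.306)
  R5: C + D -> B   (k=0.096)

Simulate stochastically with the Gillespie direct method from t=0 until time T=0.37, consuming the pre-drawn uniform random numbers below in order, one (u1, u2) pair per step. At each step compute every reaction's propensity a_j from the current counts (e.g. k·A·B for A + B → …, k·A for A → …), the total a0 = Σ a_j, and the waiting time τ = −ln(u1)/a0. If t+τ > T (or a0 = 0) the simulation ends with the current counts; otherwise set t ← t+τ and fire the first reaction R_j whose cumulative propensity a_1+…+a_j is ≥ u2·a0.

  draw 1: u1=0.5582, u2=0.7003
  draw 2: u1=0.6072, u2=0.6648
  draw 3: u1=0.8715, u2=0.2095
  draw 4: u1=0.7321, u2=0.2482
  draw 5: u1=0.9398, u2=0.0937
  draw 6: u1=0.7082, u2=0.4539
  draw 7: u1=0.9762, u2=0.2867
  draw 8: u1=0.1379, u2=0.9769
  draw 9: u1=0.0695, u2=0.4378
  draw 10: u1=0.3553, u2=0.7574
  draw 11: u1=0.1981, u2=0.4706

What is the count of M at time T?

t=0.000: C=3 B=9 D=2 M=2
Draw 1: a1=1.364, a2=0.486, a3=1.160, a4=5.508, a5=0.576, a0=9.094; τ=−ln(0.5582)/9.094=0.064 → t=0.064; u2·a0=0.7003·9.094=6.369; a1+…+a3=3.010 < 6.369 ≤ a1+…+a4=8.518 → R4 fires; C=5 B=8 D=3 M=2
Draw 2: a1=2.046, a2=0.432, a3=1.740, a4=7.344, a5=1.440, a0=13.002; τ=−ln(0.6072)/13.002=0.038 → t=0.102; u2·a0=0.6648·13.002=8.644; a1+…+a3=4.218 < 8.644 ≤ a1+…+a4=11.562 → R4 fires; C=7 B=7 D=4 M=2
Draw 3: a1=2.728, a2=0.378, a3=2.320, a4=8.568, a5=2.688, a0=16.682; τ=−ln(0.8715)/16.682=0.008 → t=0.111; u2·a0=0.2095·16.682=3.495; a1+a2=3.106 < 3.495 ≤ a1+…+a3=5.426 → R3 fires; C=7 B=7 D=5 M=2
Draw 4: a1=3.410, a2=0.378, a3=2.900, a4=10.710, a5=3.360, a0=20.758; τ=−ln(0.7321)/20.758=0.015 → t=0.126; u2·a0=0.2482·20.758=5.152; a1+a2=3.788 < 5.152 ≤ a1+…+a3=6.688 → R3 fires; C=7 B=7 D=6 M=2
Draw 5: a1=4.092, a2=0.378, a3=3.480, a4=12.852, a5=4.032, a0=24.834; τ=−ln(0.9398)/24.834=0.003 → t=0.128; u2·a0=0.0937·24.834=2.327 ≤ a1=4.092 → R1 fires; C=7 B=7 D=7 M=1
Draw 6: a1=2.387, a2=0.378, a3=2.030, a4=14.994, a5=4.704, a0=24.493; τ=−ln(0.7082)/24.493=0.014 → t=0.142; u2·a0=0.4539·24.493=11.117; a1+…+a3=4.795 < 11.117 ≤ a1+…+a4=19.789 → R4 fires; C=9 B=6 D=8 M=1
Draw 7: a1=2.728, a2=0.324, a3=2.320, a4=14.688, a5=6.912, a0=26.972; τ=−ln(0.9762)/26.972=0.001 → t=0.143; u2·a0=0.2867·26.972=7.733; a1+…+a3=5.372 < 7.733 ≤ a1+…+a4=20.060 → R4 fires; C=11 B=5 D=9 M=1
Draw 8: a1=3.069, a2=0.270, a3=2.610, a4=13.770, a5=9.504, a0=29.223; τ=−ln(0.1379)/29.223=0.068 → t=0.211; u2·a0=0.9769·29.223=28.548; a1+…+a4=19.719 < 28.548 ≤ a1+…+a5=29.223 → R5 fires; C=10 B=6 D=8 M=1
Draw 9: a1=2.728, a2=0.324, a3=2.320, a4=14.688, a5=7.680, a0=27.740; τ=−ln(0.0695)/27.740=0.096 → t=0.307; u2·a0=0.4378·27.740=12.145; a1+…+a3=5.372 < 12.145 ≤ a1+…+a4=20.060 → R4 fires; C=12 B=5 D=9 M=1
Draw 10: a1=3.069, a2=0.270, a3=2.610, a4=13.770, a5=10.368, a0=30.087; τ=−ln(0.3553)/30.087=0.034 → t=0.342; u2·a0=0.7574·30.087=22.788; a1+…+a4=19.719 < 22.788 ≤ a1+…+a5=30.087 → R5 fires; C=11 B=6 D=8 M=1
Draw 11: a1=2.728, a2=0.324, a3=2.320, a4=14.688, a5=8.448, a0=28.508; τ=−ln(0.1981)/28.508=0.057 → t=0.398 > T=0.37: stop.
Read off M at T=0.37: 1

M at T = 1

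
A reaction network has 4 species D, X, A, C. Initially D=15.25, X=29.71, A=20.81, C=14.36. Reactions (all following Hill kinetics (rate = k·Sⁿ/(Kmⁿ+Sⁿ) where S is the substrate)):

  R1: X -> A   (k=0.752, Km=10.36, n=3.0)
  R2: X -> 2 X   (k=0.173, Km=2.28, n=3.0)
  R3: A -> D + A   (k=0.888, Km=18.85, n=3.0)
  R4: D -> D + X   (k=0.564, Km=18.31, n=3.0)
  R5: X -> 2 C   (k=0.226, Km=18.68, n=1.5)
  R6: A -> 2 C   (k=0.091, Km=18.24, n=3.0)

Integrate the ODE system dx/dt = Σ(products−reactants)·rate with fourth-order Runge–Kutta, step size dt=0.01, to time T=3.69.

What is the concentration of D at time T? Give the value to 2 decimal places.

RK4 with dt=0.01: 369 steps to T=3.69. Trajectory (selected grid times):
t=0.00: D=15.25 X=29.71 A=20.81 C=14.36
t=0.41: D=15.46 X=29.51 A=21.08 C=14.53
t=0.82: D=15.67 X=29.31 A=21.36 C=14.70
t=1.23: D=15.89 X=29.12 A=21.63 C=14.87
t=1.64: D=16.11 X=28.92 A=21.90 C=15.04
t=2.05: D=16.34 X=28.73 A=22.17 C=15.20
t=2.46: D=16.56 X=28.55 A=22.44 C=15.37
t=2.87: D=16.79 X=28.36 A=22.71 C=15.54
t=3.28: D=17.03 X=28.18 A=22.98 C=15.71
t=3.69: D=17.26 X=28.00 A=23.25 C=15.88
Read off D at T=3.69: 17.26

D at T = 17.26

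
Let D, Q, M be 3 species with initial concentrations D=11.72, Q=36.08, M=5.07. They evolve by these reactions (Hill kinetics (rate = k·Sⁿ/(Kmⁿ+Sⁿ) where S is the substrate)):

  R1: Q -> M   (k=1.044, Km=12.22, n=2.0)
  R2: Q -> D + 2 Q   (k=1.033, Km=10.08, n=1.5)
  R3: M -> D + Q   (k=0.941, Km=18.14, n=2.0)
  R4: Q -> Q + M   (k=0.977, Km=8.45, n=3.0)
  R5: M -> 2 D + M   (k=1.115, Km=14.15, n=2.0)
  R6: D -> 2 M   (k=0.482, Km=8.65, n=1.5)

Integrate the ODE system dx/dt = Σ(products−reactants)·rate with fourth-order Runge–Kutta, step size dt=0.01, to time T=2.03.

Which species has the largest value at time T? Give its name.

RK4 with dt=0.01: 203 steps to T=2.03. Trajectory (selected grid times):
t=0.00: D=11.72 Q=36.08 M=5.07
t=0.23: D=11.94 Q=36.09 M=5.63
t=0.45: D=12.16 Q=36.10 M=6.16
t=0.68: D=12.41 Q=36.12 M=6.71
t=0.90: D=12.67 Q=36.14 M=7.24
t=1.13: D=12.95 Q=36.16 M=7.78
t=1.35: D=13.23 Q=36.18 M=8.31
t=1.58: D=13.54 Q=36.22 M=8.85
t=1.80: D=13.86 Q=36.25 M=9.37
t=2.03: D=14.20 Q=36.29 M=9.91
At T=2.03: D=14.20 Q=36.29 M=9.91; the largest is Q.

Dominant species at T: Q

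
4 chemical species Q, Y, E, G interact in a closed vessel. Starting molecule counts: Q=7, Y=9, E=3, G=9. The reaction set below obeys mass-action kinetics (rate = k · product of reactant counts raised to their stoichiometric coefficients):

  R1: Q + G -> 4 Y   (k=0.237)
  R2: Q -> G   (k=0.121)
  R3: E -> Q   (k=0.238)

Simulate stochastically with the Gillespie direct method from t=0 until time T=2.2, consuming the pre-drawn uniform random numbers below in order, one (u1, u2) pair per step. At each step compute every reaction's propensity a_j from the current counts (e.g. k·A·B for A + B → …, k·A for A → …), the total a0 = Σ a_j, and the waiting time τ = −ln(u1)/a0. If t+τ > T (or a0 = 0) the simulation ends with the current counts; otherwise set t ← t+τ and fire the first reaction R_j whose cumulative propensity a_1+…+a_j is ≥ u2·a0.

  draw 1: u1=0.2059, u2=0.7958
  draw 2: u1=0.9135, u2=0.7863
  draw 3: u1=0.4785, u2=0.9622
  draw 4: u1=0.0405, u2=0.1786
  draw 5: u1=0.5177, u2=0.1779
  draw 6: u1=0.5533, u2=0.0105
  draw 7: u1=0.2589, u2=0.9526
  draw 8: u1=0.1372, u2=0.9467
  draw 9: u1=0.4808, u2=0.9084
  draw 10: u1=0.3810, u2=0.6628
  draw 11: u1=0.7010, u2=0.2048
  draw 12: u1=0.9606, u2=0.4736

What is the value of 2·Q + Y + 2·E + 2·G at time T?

Check how each reaction changes W = 2·Q + Y + 2·E + 2·G (weight of products minus weight of reactants):
R1: Q + G -> 4 Y: (1·4) − (2·1 + 2·1) = 4 − 4 = 0
R2: Q -> G: (2·1) − (2·1) = 2 − 2 = 0
R3: E -> Q: (2·1) − (2·1) = 2 − 2 = 0
Every reaction leaves W unchanged, so W is conserved and no simulation is needed: W(T) = W(0) = 2·7 + 9 + 2·3 + 2·9 = 47

Value at T = 47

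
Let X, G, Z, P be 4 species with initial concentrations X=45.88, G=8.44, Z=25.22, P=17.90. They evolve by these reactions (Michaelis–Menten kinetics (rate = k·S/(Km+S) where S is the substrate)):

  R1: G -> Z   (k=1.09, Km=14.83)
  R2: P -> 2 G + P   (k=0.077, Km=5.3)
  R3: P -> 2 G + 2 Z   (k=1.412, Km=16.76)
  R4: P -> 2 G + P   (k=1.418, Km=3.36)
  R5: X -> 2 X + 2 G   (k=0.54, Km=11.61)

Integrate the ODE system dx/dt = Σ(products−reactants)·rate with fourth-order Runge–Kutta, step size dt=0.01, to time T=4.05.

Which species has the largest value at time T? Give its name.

RK4 with dt=0.01: 405 steps to T=4.05. Trajectory (selected grid times):
t=0.00: X=45.88 G=8.44 Z=25.22 P=17.90
t=0.45: X=46.07 G=10.42 Z=26.06 P=17.57
t=0.90: X=46.27 G=12.36 Z=26.92 P=17.25
t=1.35: X=46.46 G=14.28 Z=27.80 P=16.93
t=1.80: X=46.66 G=16.17 Z=28.68 P=16.61
t=2.25: X=46.85 G=18.04 Z=29.57 P=16.30
t=2.70: X=47.05 G=19.89 Z=30.47 P=15.98
t=3.15: X=47.24 G=21.71 Z=31.38 P=15.68
t=3.60: X=47.44 G=23.52 Z=32.28 P=15.37
t=4.05: X=47.63 G=25.31 Z=33.19 P=15.07
At T=4.05: X=47.63 G=25.31 Z=33.19 P=15.07; the largest is X.

Dominant species at T: X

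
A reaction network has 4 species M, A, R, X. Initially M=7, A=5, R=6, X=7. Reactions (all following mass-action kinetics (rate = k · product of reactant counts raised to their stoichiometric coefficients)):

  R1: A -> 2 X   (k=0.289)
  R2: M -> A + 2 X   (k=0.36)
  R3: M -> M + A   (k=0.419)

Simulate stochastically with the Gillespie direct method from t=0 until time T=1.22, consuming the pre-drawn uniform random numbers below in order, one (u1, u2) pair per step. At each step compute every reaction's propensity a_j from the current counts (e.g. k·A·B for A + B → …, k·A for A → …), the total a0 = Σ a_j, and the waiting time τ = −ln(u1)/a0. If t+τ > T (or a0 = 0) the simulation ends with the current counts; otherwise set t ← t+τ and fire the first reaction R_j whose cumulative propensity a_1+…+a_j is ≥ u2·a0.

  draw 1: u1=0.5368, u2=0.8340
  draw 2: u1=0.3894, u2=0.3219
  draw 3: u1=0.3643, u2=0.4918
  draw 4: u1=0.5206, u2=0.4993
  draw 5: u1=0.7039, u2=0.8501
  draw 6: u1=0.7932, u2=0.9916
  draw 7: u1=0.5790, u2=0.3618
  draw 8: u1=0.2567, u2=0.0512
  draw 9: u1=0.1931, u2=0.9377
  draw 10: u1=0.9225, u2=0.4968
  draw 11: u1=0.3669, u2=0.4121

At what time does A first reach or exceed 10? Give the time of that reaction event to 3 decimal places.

t=0.000: M=7 A=5 R=6 X=7
Draw 1: a1=1.445, a2=2.520, a3=2.933, a0=6.898; τ=−ln(0.5368)/6.898=0.090 → t=0.090; u2·a0=0.8340·6.898=5.753; a1+a2=3.965 < 5.753 ≤ a1+…+a3=6.898 → R3 fires; M=7 A=6 R=6 X=7
Draw 2: a1=1.734, a2=2.520, a3=2.933, a0=7.187; τ=−ln(0.3894)/7.187=0.131 → t=0.221; u2·a0=0.3219·7.187=2.313; a1=1.734 < 2.313 ≤ a1+a2=4.254 → R2 fires; M=6 A=7 R=6 X=9
Draw 3: a1=2.023, a2=2.160, a3=2.514, a0=6.697; τ=−ln(0.3643)/6.697=0.151 → t=0.372; u2·a0=0.4918·6.697=3.294; a1=2.023 < 3.294 ≤ a1+a2=4.183 → R2 fires; M=5 A=8 R=6 X=11
Draw 4: a1=2.312, a2=1.800, a3=2.095, a0=6.207; τ=−ln(0.5206)/6.207=0.105 → t=0.477; u2·a0=0.4993·6.207=3.099; a1=2.312 < 3.099 ≤ a1+a2=4.112 → R2 fires; M=4 A=9 R=6 X=13
Draw 5: a1=2.601, a2=1.440, a3=1.676, a0=5.717; τ=−ln(0.7039)/5.717=0.061 → t=0.539; u2·a0=0.8501·5.717=4.860; a1+a2=4.041 < 4.860 ≤ a1+…+a3=5.717 → R3 fires; M=4 A=10 R=6 X=13
Draw 6: a1=2.890, a2=1.440, a3=1.676, a0=6.006; τ=−ln(0.7932)/6.006=0.039 → t=0.577; u2·a0=0.9916·6.006=5.956; a1+a2=4.330 < 5.956 ≤ a1+…+a3=6.006 → R3 fires; M=4 A=11 R=6 X=13
Draw 7: a1=3.179, a2=1.440, a3=1.676, a0=6.295; τ=−ln(0.5790)/6.295=0.087 → t=0.664; u2·a0=0.3618·6.295=2.278 ≤ a1=3.179 → R1 fires; M=4 A=10 R=6 X=15
Draw 8: a1=2.890, a2=1.440, a3=1.676, a0=6.006; τ=−ln(0.2567)/6.006=0.226 → t=0.891; u2·a0=0.0512·6.006=0.308 ≤ a1=2.890 → R1 fires; M=4 A=9 R=6 X=17
Draw 9: a1=2.601, a2=1.440, a3=1.676, a0=5.717; τ=−ln(0.1931)/5.717=0.288 → t=1.178; u2·a0=0.9377·5.717=5.361; a1+a2=4.041 < 5.361 ≤ a1+…+a3=5.717 → R3 fires; M=4 A=10 R=6 X=17
Draw 10: a1=2.890, a2=1.440, a3=1.676, a0=6.006; τ=−ln(0.9225)/6.006=0.013 → t=1.192; u2·a0=0.4968·6.006=2.984; a1=2.890 < 2.984 ≤ a1+a2=4.330 → R2 fires; M=3 A=11 R=6 X=19
Draw 11: a1=3.179, a2=1.080, a3=1.257, a0=5.516; τ=−ln(0.3669)/5.516=0.182 → t=1.373 > T=1.22: stop.
A first becomes ≥ 10 when it reaches 10 at the event at t=0.539.

Threshold first reached at t = 0.539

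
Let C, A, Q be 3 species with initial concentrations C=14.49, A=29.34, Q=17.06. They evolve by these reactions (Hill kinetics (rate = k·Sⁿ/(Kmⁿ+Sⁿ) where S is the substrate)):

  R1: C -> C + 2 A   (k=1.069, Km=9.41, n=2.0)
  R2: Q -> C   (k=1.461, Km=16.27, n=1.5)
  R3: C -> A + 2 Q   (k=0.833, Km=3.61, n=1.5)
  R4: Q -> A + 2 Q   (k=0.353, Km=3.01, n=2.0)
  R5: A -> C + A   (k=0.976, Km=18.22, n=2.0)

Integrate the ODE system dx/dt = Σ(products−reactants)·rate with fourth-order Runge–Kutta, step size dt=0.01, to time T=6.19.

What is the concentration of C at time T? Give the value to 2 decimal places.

C at T = 19.90

RK4 with dt=0.01: 619 steps to T=6.19. Trajectory (selected grid times):
t=0.00: C=14.49 A=29.34 Q=17.06
t=0.69: C=15.00 A=31.14 Q=17.79
t=1.38: C=15.54 A=32.96 Q=18.51
t=2.06: C=16.10 A=34.78 Q=19.22
t=2.75: C=16.68 A=36.65 Q=19.92
t=3.44: C=17.29 A=38.54 Q=20.62
t=4.13: C=17.92 A=40.45 Q=21.32
t=4.81: C=18.56 A=42.35 Q=21.99
t=5.50: C=19.22 A=44.30 Q=22.67
t=6.19: C=19.90 A=46.27 Q=23.34
Read off C at T=6.19: 19.90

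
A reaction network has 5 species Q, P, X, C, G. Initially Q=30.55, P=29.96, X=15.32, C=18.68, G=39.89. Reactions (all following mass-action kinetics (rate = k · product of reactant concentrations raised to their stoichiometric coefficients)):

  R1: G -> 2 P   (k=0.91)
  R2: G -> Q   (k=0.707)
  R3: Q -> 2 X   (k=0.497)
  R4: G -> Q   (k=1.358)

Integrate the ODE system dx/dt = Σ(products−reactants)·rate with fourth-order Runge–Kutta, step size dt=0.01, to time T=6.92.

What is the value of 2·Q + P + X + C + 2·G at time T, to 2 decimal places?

Value at T = 204.84

Check how each reaction changes W = 2·Q + P + X + C + 2·G (weight of products minus weight of reactants):
R1: G -> 2 P: (1·2) − (2·1) = 2 − 2 = 0
R2: G -> Q: (2·1) − (2·1) = 2 − 2 = 0
R3: Q -> 2 X: (1·2) − (2·1) = 2 − 2 = 0
R4: G -> Q: (2·1) − (2·1) = 2 − 2 = 0
Every reaction leaves W unchanged, so W is conserved and no simulation is needed: W(T) = W(0) = 2·30.55 + 29.96 + 15.32 + 18.68 + 2·39.89 = 204.84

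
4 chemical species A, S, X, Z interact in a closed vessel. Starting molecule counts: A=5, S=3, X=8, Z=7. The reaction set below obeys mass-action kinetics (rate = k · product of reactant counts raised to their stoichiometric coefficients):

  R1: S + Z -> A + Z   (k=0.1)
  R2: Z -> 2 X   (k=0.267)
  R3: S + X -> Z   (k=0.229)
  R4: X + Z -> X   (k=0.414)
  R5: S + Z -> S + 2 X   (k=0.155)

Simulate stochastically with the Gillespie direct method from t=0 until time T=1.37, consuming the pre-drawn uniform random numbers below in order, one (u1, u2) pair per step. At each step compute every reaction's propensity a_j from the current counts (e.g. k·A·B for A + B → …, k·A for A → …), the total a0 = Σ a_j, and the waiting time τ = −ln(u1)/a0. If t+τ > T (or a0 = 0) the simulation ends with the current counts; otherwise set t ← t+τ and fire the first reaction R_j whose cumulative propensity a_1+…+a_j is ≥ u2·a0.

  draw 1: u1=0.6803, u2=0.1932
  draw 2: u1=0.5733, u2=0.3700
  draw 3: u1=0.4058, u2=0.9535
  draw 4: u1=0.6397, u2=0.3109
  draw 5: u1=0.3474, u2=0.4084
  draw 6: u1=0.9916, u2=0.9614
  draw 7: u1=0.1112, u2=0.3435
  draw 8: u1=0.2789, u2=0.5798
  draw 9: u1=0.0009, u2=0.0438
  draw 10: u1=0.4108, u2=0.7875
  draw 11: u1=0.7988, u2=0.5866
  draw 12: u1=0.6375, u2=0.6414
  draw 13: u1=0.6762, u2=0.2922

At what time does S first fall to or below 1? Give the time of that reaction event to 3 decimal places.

Threshold first reached at t = 1.125

t=0.000: A=5 S=3 X=8 Z=7
Draw 1: a1=2.100, a2=1.869, a3=5.496, a4=23.184, a5=3.255, a0=35.904; τ=−ln(0.6803)/35.904=0.011 → t=0.011; u2·a0=0.1932·35.904=6.937; a1+a2=3.969 < 6.937 ≤ a1+…+a3=9.465 → R3 fires; A=5 S=2 X=7 Z=8
Draw 2: a1=1.600, a2=2.136, a3=3.206, a4=23.184, a5=2.480, a0=32.606; τ=−ln(0.5733)/32.606=0.017 → t=0.028; u2·a0=0.3700·32.606=12.064; a1+…+a3=6.942 < 12.064 ≤ a1+…+a4=30.126 → R4 fires; A=5 S=2 X=7 Z=7
Draw 3: a1=1.400, a2=1.869, a3=3.206, a4=20.286, a5=2.170, a0=28.931; τ=−ln(0.4058)/28.931=0.031 → t=0.059; u2·a0=0.9535·28.931=27.586; a1+…+a4=26.761 < 27.586 ≤ a1+…+a5=28.931 → R5 fires; A=5 S=2 X=9 Z=6
Draw 4: a1=1.200, a2=1.602, a3=4.122, a4=22.356, a5=1.860, a0=31.140; τ=−ln(0.6397)/31.140=0.014 → t=0.073; u2·a0=0.3109·31.140=9.681; a1+…+a3=6.924 < 9.681 ≤ a1+…+a4=29.280 → R4 fires; A=5 S=2 X=9 Z=5
Draw 5: a1=1.000, a2=1.335, a3=4.122, a4=18.630, a5=1.550, a0=26.637; τ=−ln(0.3474)/26.637=0.040 → t=0.113; u2·a0=0.4084·26.637=10.879; a1+…+a3=6.457 < 10.879 ≤ a1+…+a4=25.087 → R4 fires; A=5 S=2 X=9 Z=4
Draw 6: a1=0.800, a2=1.068, a3=4.122, a4=14.904, a5=1.240, a0=22.134; τ=−ln(0.9916)/22.134=0.000 → t=0.113; u2·a0=0.9614·22.134=21.280; a1+…+a4=20.894 < 21.280 ≤ a1+…+a5=22.134 → R5 fires; A=5 S=2 X=11 Z=3
Draw 7: a1=0.600, a2=0.801, a3=5.038, a4=13.662, a5=0.930, a0=21.031; τ=−ln(0.1112)/21.031=0.104 → t=0.218; u2·a0=0.3435·21.031=7.224; a1+…+a3=6.439 < 7.224 ≤ a1+…+a4=20.101 → R4 fires; A=5 S=2 X=11 Z=2
Draw 8: a1=0.400, a2=0.534, a3=5.038, a4=9.108, a5=0.620, a0=15.700; τ=−ln(0.2789)/15.700=0.081 → t=0.299; u2·a0=0.5798·15.700=9.103; a1+…+a3=5.972 < 9.103 ≤ a1+…+a4=15.080 → R4 fires; A=5 S=2 X=11 Z=1
Draw 9: a1=0.200, a2=0.267, a3=5.038, a4=4.554, a5=0.310, a0=10.369; τ=−ln(0.0009)/10.369=0.676 → t=0.976; u2·a0=0.0438·10.369=0.454; a1=0.200 < 0.454 ≤ a1+a2=0.467 → R2 fires; A=5 S=2 X=13 Z=0
Draw 10: a1=0.000, a2=0.000, a3=5.954, a4=0.000, a5=0.000, a0=5.954; τ=−ln(0.4108)/5.954=0.149 → t=1.125; u2·a0=0.7875·5.954=4.689; a1+a2=0.000 < 4.689 ≤ a1+…+a3=5.954 → R3 fires; A=5 S=1 X=12 Z=1
Draw 11: a1=0.100, a2=0.267, a3=2.748, a4=4.968, a5=0.155, a0=8.238; τ=−ln(0.7988)/8.238=0.027 → t=1.152; u2·a0=0.5866·8.238=4.832; a1+…+a3=3.115 < 4.832 ≤ a1+…+a4=8.083 → R4 fires; A=5 S=1 X=12 Z=0
Draw 12: a1=0.000, a2=0.000, a3=2.748, a4=0.000, a5=0.000, a0=2.748; τ=−ln(0.6375)/2.748=0.164 → t=1.316; u2·a0=0.6414·2.748=1.763; a1+a2=0.000 < 1.763 ≤ a1+…+a3=2.748 → R3 fires; A=5 S=0 X=11 Z=1
Draw 13: a1=0.000, a2=0.267, a3=0.000, a4=4.554, a5=0.000, a0=4.821; τ=−ln(0.6762)/4.821=0.081 → t=1.397 > T=1.37: stop.
S first becomes ≤ 1 when it reaches 1 at the event at t=1.125.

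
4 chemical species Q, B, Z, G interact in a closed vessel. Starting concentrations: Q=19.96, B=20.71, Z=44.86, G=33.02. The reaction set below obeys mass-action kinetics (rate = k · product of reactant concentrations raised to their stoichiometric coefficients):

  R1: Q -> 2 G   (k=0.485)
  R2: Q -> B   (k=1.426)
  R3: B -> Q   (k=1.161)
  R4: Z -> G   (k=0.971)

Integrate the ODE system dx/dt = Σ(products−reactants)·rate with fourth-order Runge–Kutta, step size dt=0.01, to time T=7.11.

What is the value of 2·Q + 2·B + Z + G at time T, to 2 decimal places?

Check how each reaction changes W = 2·Q + 2·B + Z + G (weight of products minus weight of reactants):
R1: Q -> 2 G: (1·2) − (2·1) = 2 − 2 = 0
R2: Q -> B: (2·1) − (2·1) = 2 − 2 = 0
R3: B -> Q: (2·1) − (2·1) = 2 − 2 = 0
R4: Z -> G: (1·1) − (1·1) = 1 − 1 = 0
Every reaction leaves W unchanged, so W is conserved and no simulation is needed: W(T) = W(0) = 2·19.96 + 2·20.71 + 44.86 + 33.02 = 159.22

Value at T = 159.22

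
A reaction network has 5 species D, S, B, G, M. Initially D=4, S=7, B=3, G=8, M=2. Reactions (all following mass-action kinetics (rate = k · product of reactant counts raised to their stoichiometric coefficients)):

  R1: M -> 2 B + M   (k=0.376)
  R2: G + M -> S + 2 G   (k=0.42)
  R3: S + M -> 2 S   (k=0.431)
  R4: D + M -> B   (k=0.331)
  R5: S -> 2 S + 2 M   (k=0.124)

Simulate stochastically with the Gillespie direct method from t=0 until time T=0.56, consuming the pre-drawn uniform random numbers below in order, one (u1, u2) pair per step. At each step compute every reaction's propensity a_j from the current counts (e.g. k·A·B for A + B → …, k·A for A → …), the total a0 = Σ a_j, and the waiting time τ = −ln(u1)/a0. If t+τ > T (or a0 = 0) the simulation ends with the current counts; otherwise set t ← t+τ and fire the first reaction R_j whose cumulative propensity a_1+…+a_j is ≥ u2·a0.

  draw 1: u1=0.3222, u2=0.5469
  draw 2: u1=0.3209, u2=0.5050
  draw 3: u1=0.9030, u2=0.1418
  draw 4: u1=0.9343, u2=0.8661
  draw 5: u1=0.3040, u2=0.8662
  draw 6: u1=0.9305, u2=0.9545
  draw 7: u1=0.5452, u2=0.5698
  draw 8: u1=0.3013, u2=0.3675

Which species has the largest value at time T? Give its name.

t=0.000: D=4 S=7 B=3 G=8 M=2
Draw 1: a1=0.752, a2=6.720, a3=6.034, a4=2.648, a5=0.868, a0=17.022; τ=−ln(0.3222)/17.022=0.067 → t=0.067; u2·a0=0.5469·17.022=9.309; a1+a2=7.472 < 9.309 ≤ a1+…+a3=13.506 → R3 fires; D=4 S=8 B=3 G=8 M=1
Draw 2: a1=0.376, a2=3.360, a3=3.448, a4=1.324, a5=0.992, a0=9.500; τ=−ln(0.3209)/9.500=0.120 → t=0.186; u2·a0=0.5050·9.500=4.798; a1+a2=3.736 < 4.798 ≤ a1+…+a3=7.184 → R3 fires; D=4 S=9 B=3 G=8 M=0
Draw 3: a1=0.000, a2=0.000, a3=0.000, a4=0.000, a5=1.116, a0=1.116; τ=−ln(0.9030)/1.116=0.091 → t=0.278; u2·a0=0.1418·1.116=0.158; a1+…+a4=0.000 < 0.158 ≤ a1+…+a5=1.116 → R5 fires; D=4 S=10 B=3 G=8 M=2
Draw 4: a1=0.752, a2=6.720, a3=8.620, a4=2.648, a5=1.240, a0=19.980; τ=−ln(0.9343)/19.980=0.003 → t=0.281; u2·a0=0.8661·19.980=17.305; a1+…+a3=16.092 < 17.305 ≤ a1+…+a4=18.740 → R4 fires; D=3 S=10 B=4 G=8 M=1
Draw 5: a1=0.376, a2=3.360, a3=4.310, a4=0.993, a5=1.240, a0=10.279; τ=−ln(0.3040)/10.279=0.116 → t=0.397; u2·a0=0.8662·10.279=8.904; a1+…+a3=8.046 < 8.904 ≤ a1+…+a4=9.039 → R4 fires; D=2 S=10 B=5 G=8 M=0
Draw 6: a1=0.000, a2=0.000, a3=0.000, a4=0.000, a5=1.240, a0=1.240; τ=−ln(0.9305)/1.240=0.058 → t=0.455; u2·a0=0.9545·1.240=1.184; a1+…+a4=0.000 < 1.184 ≤ a1+…+a5=1.240 → R5 fires; D=2 S=11 B=5 G=8 M=2
Draw 7: a1=0.752, a2=6.720, a3=9.482, a4=1.324, a5=1.364, a0=19.642; τ=−ln(0.5452)/19.642=0.031 → t=0.486; u2·a0=0.5698·19.642=11.192; a1+a2=7.472 < 11.192 ≤ a1+…+a3=16.954 → R3 fires; D=2 S=12 B=5 G=8 M=1
Draw 8: a1=0.376, a2=3.360, a3=5.172, a4=0.662, a5=1.488, a0=11.058; τ=−ln(0.3013)/11.058=0.108 → t=0.594 > T=0.56: stop.
At T=0.56: D=2 S=12 B=5 G=8 M=1; the largest is S.

Dominant species at T: S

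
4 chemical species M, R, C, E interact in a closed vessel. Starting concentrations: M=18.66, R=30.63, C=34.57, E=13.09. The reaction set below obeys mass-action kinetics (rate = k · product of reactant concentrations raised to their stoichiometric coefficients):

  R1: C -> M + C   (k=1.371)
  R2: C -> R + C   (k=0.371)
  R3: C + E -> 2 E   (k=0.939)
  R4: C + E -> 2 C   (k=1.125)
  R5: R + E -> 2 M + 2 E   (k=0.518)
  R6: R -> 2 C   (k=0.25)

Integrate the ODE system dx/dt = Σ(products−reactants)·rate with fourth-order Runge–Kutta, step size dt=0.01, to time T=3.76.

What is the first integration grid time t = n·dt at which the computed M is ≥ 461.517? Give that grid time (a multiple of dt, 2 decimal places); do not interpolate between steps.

RK4 with dt=0.01: 376 steps to T=3.76. Trajectory (selected grid times):
t=0.00: M=18.66 R=30.63 C=34.57 E=13.09
t=0.42: M=113.71 R=9.37 C=78.51 E=1.25
t=0.84: M=162.25 R=19.69 C=83.59 E=0.05
t=1.25: M=210.87 R=30.10 C=88.85 E=0.01
t=1.67: M=264.34 R=40.67 C=96.40 E=0.02
t=2.09: M=324.02 R=50.92 C=106.58 E=0.18
t=2.51: M=413.15 R=51.71 C=126.96 E=2.50
t=2.65: M=458.65 R=46.96 C=140.10 E=2.76
t=2.66: M=461.91 R=46.70 C=141.05 E=2.71
t=2.92: M=537.36 R=47.56 C=159.61 E=0.88
t=3.34: M=644.26 R=63.10 C=176.70 E=0.26
t=3.76: M=763.43 R=78.62 C=197.25 E=0.69
M(2.65)=458.654 < 461.517 but M(2.66)=461.908 ≥ 461.517, so the first grid time is t=2.66.

Threshold first reached at t = 2.66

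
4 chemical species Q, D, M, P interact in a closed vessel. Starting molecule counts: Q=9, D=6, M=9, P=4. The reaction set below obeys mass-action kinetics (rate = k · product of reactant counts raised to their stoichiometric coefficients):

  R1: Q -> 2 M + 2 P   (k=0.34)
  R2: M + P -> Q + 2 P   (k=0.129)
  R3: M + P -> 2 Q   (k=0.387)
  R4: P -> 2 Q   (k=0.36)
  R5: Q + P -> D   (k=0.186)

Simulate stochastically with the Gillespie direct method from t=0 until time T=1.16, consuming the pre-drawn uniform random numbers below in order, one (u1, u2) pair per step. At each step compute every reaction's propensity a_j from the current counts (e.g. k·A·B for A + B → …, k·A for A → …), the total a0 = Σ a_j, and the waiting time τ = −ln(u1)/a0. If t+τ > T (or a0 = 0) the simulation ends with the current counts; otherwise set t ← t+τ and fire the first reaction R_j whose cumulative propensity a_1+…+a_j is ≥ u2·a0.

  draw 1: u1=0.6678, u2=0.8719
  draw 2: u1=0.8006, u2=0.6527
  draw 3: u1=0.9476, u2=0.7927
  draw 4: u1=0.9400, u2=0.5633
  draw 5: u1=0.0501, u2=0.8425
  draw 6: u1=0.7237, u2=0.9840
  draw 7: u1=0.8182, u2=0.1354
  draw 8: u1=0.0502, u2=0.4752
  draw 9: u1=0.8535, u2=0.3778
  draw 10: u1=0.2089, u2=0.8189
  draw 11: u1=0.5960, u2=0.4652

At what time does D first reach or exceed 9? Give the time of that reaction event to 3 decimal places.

t=0.000: Q=9 D=6 M=9 P=4
Draw 1: a1=3.060, a2=4.644, a3=13.932, a4=1.440, a5=6.696, a0=29.772; τ=−ln(0.6678)/29.772=0.014 → t=0.014; u2·a0=0.8719·29.772=25.958; a1+…+a4=23.076 < 25.958 ≤ a1+…+a5=29.772 → R5 fires; Q=8 D=7 M=9 P=3
Draw 2: a1=2.720, a2=3.483, a3=10.449, a4=1.080, a5=4.464, a0=22.196; τ=−ln(0.8006)/22.196=0.010 → t=0.024; u2·a0=0.6527·22.196=14.487; a1+a2=6.203 < 14.487 ≤ a1+…+a3=16.652 → R3 fires; Q=10 D=7 M=8 P=2
Draw 3: a1=3.400, a2=2.064, a3=6.192, a4=0.720, a5=3.720, a0=16.096; τ=−ln(0.9476)/16.096=0.003 → t=0.027; u2·a0=0.7927·16.096=12.759; a1+…+a4=12.376 < 12.759 ≤ a1+…+a5=16.096 → R5 fires; Q=9 D=8 M=8 P=1
Draw 4: a1=3.060, a2=1.032, a3=3.096, a4=0.360, a5=1.674, a0=9.222; τ=−ln(0.9400)/9.222=0.007 → t=0.034; u2·a0=0.5633·9.222=5.195; a1+a2=4.092 < 5.195 ≤ a1+…+a3=7.188 → R3 fires; Q=11 D=8 M=7 P=0
Draw 5: a1=3.740, a2=0.000, a3=0.000, a4=0.000, a5=0.000, a0=3.740; τ=−ln(0.0501)/3.740=0.800 → t=0.834; u2·a0=0.8425·3.740=3.151 ≤ a1=3.740 → R1 fires; Q=10 D=8 M=9 P=2
Draw 6: a1=3.400, a2=2.322, a3=6.966, a4=0.720, a5=3.720, a0=17.128; τ=−ln(0.7237)/17.128=0.019 → t=0.853; u2·a0=0.9840·17.128=16.854; a1+…+a4=13.408 < 16.854 ≤ a1+…+a5=17.128 → R5 fires; Q=9 D=9 M=9 P=1
Draw 7: a1=3.060, a2=1.161, a3=3.483, a4=0.360, a5=1.674, a0=9.738; τ=−ln(0.8182)/9.738=0.021 → t=0.874; u2·a0=0.1354·9.738=1.319 ≤ a1=3.060 → R1 fires; Q=8 D=9 M=11 P=3
Draw 8: a1=2.720, a2=4.257, a3=12.771, a4=1.080, a5=4.464, a0=25.292; τ=−ln(0.0502)/25.292=0.118 → t=0.992; u2·a0=0.4752·25.292=12.019; a1+a2=6.977 < 12.019 ≤ a1+…+a3=19.748 → R3 fires; Q=10 D=9 M=10 P=2
Draw 9: a1=3.400, a2=2.580, a3=7.740, a4=0.720, a5=3.720, a0=18.160; τ=−ln(0.8535)/18.160=0.009 → t=1.001; u2·a0=0.3778·18.160=6.861; a1+a2=5.980 < 6.861 ≤ a1+…+a3=13.720 → R3 fires; Q=12 D=9 M=9 P=1
Draw 10: a1=4.080, a2=1.161, a3=3.483, a4=0.360, a5=2.232, a0=11.316; τ=−ln(0.2089)/11.316=0.138 → t=1.139; u2·a0=0.8189·11.316=9.267; a1+…+a4=9.084 < 9.267 ≤ a1+…+a5=11.316 → R5 fires; Q=11 D=10 M=9 P=0
Draw 11: a1=3.740, a2=0.000, a3=0.000, a4=0.000, a5=0.000, a0=3.740; τ=−ln(0.5960)/3.740=0.138 → t=1.277 > T=1.16: stop.
D first becomes ≥ 9 when it reaches 9 at the event at t=0.853.

Threshold first reached at t = 0.853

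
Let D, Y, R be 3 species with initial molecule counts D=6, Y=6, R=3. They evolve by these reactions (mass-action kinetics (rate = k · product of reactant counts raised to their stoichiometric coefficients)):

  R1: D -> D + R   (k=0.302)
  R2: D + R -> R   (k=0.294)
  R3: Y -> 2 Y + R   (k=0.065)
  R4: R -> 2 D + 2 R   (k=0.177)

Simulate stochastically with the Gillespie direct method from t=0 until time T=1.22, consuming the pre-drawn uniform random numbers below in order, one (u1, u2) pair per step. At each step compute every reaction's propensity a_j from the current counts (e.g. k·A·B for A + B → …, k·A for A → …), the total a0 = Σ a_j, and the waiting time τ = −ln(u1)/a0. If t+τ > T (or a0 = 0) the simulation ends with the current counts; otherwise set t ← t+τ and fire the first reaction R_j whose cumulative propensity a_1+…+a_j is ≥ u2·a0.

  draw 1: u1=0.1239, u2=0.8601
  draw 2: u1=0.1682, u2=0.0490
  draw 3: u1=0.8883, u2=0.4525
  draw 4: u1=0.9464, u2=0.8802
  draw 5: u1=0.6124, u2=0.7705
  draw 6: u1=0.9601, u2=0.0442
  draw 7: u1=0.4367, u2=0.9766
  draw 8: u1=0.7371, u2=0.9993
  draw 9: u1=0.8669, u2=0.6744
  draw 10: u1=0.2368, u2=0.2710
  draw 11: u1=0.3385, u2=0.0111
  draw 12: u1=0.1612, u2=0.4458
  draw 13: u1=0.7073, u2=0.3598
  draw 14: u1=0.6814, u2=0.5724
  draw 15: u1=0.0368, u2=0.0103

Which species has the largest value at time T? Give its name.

Dominant species at T: R

t=0.000: D=6 Y=6 R=3
Draw 1: a1=1.812, a2=5.292, a3=0.390, a4=0.531, a0=8.025; τ=−ln(0.1239)/8.025=0.260 → t=0.260; u2·a0=0.8601·8.025=6.902; a1=1.812 < 6.902 ≤ a1+a2=7.104 → R2 fires; D=5 Y=6 R=3
Draw 2: a1=1.510, a2=4.410, a3=0.390, a4=0.531, a0=6.841; τ=−ln(0.1682)/6.841=0.261 → t=0.521; u2·a0=0.0490·6.841=0.335 ≤ a1=1.510 → R1 fires; D=5 Y=6 R=4
Draw 3: a1=1.510, a2=5.880, a3=0.390, a4=0.708, a0=8.488; τ=−ln(0.8883)/8.488=0.014 → t=0.535; u2·a0=0.4525·8.488=3.841; a1=1.510 < 3.841 ≤ a1+a2=7.390 → R2 fires; D=4 Y=6 R=4
Draw 4: a1=1.208, a2=4.704, a3=0.390, a4=0.708, a0=7.010; τ=−ln(0.9464)/7.010=0.008 → t=0.543; u2·a0=0.8802·7.010=6.170; a1+a2=5.912 < 6.170 ≤ a1+…+a3=6.302 → R3 fires; D=4 Y=7 R=5
Draw 5: a1=1.208, a2=5.880, a3=0.455, a4=0.885, a0=8.428; τ=−ln(0.6124)/8.428=0.058 → t=0.601; u2·a0=0.7705·8.428=6.494; a1=1.208 < 6.494 ≤ a1+a2=7.088 → R2 fires; D=3 Y=7 R=5
Draw 6: a1=0.906, a2=4.410, a3=0.455, a4=0.885, a0=6.656; τ=−ln(0.9601)/6.656=0.006 → t=0.607; u2·a0=0.0442·6.656=0.294 ≤ a1=0.906 → R1 fires; D=3 Y=7 R=6
Draw 7: a1=0.906, a2=5.292, a3=0.455, a4=1.062, a0=7.715; τ=−ln(0.4367)/7.715=0.107 → t=0.714; u2·a0=0.9766·7.715=7.534; a1+…+a3=6.653 < 7.534 ≤ a1+…+a4=7.715 → R4 fires; D=5 Y=7 R=7
Draw 8: a1=1.510, a2=10.290, a3=0.455, a4=1.239, a0=13.494; τ=−ln(0.7371)/13.494=0.023 → t=0.737; u2·a0=0.9993·13.494=13.485; a1+…+a3=12.255 < 13.485 ≤ a1+…+a4=13.494 → R4 fires; D=7 Y=7 R=8
Draw 9: a1=2.114, a2=16.464, a3=0.455, a4=1.416, a0=20.449; τ=−ln(0.8669)/20.449=0.007 → t=0.744; u2·a0=0.6744·20.449=13.791; a1=2.114 < 13.791 ≤ a1+a2=18.578 → R2 fires; D=6 Y=7 R=8
Draw 10: a1=1.812, a2=14.112, a3=0.455, a4=1.416, a0=17.795; τ=−ln(0.2368)/17.795=0.081 → t=0.825; u2·a0=0.2710·17.795=4.822; a1=1.812 < 4.822 ≤ a1+a2=15.924 → R2 fires; D=5 Y=7 R=8
Draw 11: a1=1.510, a2=11.760, a3=0.455, a4=1.416, a0=15.141; τ=−ln(0.3385)/15.141=0.072 → t=0.896; u2·a0=0.0111·15.141=0.168 ≤ a1=1.510 → R1 fires; D=5 Y=7 R=9
Draw 12: a1=1.510, a2=13.230, a3=0.455, a4=1.593, a0=16.788; τ=−ln(0.1612)/16.788=0.109 → t=1.005; u2·a0=0.4458·16.788=7.484; a1=1.510 < 7.484 ≤ a1+a2=14.740 → R2 fires; D=4 Y=7 R=9
Draw 13: a1=1.208, a2=10.584, a3=0.455, a4=1.593, a0=13.840; τ=−ln(0.7073)/13.840=0.025 → t=1.030; u2·a0=0.3598·13.840=4.980; a1=1.208 < 4.980 ≤ a1+a2=11.792 → R2 fires; D=3 Y=7 R=9
Draw 14: a1=0.906, a2=7.938, a3=0.455, a4=1.593, a0=10.892; τ=−ln(0.6814)/10.892=0.035 → t=1.065; u2·a0=0.5724·10.892=6.235; a1=0.906 < 6.235 ≤ a1+a2=8.844 → R2 fires; D=2 Y=7 R=9
Draw 15: a1=0.604, a2=5.292, a3=0.455, a4=1.593, a0=7.944; τ=−ln(0.0368)/7.944=0.416 → t=1.481 > T=1.22: stop.
At T=1.22: D=2 Y=7 R=9; the largest is R.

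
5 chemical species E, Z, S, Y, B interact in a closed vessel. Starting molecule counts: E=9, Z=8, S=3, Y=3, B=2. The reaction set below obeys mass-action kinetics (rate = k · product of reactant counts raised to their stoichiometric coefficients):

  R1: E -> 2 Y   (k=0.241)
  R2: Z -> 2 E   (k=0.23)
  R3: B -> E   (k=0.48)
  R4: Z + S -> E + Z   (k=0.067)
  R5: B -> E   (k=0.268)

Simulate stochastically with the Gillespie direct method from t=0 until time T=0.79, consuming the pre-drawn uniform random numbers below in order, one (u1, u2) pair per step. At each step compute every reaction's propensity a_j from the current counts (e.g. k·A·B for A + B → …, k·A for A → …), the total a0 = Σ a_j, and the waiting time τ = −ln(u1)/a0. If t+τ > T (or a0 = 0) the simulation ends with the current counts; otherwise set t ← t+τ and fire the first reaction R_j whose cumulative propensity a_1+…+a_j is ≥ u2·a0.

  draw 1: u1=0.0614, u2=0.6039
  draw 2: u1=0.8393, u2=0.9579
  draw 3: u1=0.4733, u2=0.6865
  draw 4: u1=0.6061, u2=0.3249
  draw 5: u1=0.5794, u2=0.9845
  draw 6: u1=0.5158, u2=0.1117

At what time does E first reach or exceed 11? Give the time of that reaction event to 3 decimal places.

Threshold first reached at t = 0.419

t=0.000: E=9 Z=8 S=3 Y=3 B=2
Draw 1: a1=2.169, a2=1.840, a3=0.960, a4=1.608, a5=0.536, a0=7.113; τ=−ln(0.0614)/7.113=0.392 → t=0.392; u2·a0=0.6039·7.113=4.296; a1+a2=4.009 < 4.296 ≤ a1+…+a3=4.969 → R3 fires; E=10 Z=8 S=3 Y=3 B=1
Draw 2: a1=2.410, a2=1.840, a3=0.480, a4=1.608, a5=0.268, a0=6.606; τ=−ln(0.8393)/6.606=0.027 → t=0.419; u2·a0=0.9579·6.606=6.328; a1+…+a3=4.730 < 6.328 ≤ a1+…+a4=6.338 → R4 fires; E=11 Z=8 S=2 Y=3 B=1
Draw 3: a1=2.651, a2=1.840, a3=0.480, a4=1.072, a5=0.268, a0=6.311; τ=−ln(0.4733)/6.311=0.119 → t=0.537; u2·a0=0.6865·6.311=4.333; a1=2.651 < 4.333 ≤ a1+a2=4.491 → R2 fires; E=13 Z=7 S=2 Y=3 B=1
Draw 4: a1=3.133, a2=1.610, a3=0.480, a4=0.938, a5=0.268, a0=6.429; τ=−ln(0.6061)/6.429=0.078 → t=0.615; u2·a0=0.3249·6.429=2.089 ≤ a1=3.133 → R1 fires; E=12 Z=7 S=2 Y=5 B=1
Draw 5: a1=2.892, a2=1.610, a3=0.480, a4=0.938, a5=0.268, a0=6.188; τ=−ln(0.5794)/6.188=0.088 → t=0.703; u2·a0=0.9845·6.188=6.092; a1+…+a4=5.920 < 6.092 ≤ a1+…+a5=6.188 → R5 fires; E=13 Z=7 S=2 Y=5 B=0
Draw 6: a1=3.133, a2=1.610, a3=0.000, a4=0.938, a5=0.000, a0=5.681; τ=−ln(0.5158)/5.681=0.117 → t=0.820 > T=0.79: stop.
E first becomes ≥ 11 when it reaches 11 at the event at t=0.419.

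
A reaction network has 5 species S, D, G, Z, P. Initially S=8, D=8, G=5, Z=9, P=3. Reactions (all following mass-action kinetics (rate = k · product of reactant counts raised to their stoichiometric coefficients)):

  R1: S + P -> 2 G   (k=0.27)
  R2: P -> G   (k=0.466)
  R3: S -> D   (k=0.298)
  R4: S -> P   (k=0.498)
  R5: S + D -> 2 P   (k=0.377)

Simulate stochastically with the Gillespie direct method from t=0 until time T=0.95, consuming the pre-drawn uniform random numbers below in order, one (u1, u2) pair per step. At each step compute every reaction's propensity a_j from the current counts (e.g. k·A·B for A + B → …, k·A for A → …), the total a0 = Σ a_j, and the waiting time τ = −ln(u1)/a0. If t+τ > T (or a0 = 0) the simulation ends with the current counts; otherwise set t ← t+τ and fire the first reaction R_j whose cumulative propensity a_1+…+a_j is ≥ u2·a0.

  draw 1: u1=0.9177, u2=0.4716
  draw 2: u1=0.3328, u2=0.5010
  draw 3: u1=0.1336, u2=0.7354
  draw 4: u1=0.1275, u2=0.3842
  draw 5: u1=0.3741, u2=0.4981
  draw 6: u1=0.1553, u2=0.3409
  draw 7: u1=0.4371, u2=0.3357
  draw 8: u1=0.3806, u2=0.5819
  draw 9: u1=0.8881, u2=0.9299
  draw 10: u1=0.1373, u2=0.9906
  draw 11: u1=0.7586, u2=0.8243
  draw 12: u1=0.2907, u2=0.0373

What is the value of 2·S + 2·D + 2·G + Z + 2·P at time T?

Check how each reaction changes W = 2·S + 2·D + 2·G + Z + 2·P (weight of products minus weight of reactants):
R1: S + P -> 2 G: (2·2) − (2·1 + 2·1) = 4 − 4 = 0
R2: P -> G: (2·1) − (2·1) = 2 − 2 = 0
R3: S -> D: (2·1) − (2·1) = 2 − 2 = 0
R4: S -> P: (2·1) − (2·1) = 2 − 2 = 0
R5: S + D -> 2 P: (2·2) − (2·1 + 2·1) = 4 − 4 = 0
Every reaction leaves W unchanged, so W is conserved and no simulation is needed: W(T) = W(0) = 2·8 + 2·8 + 2·5 + 9 + 2·3 = 57

Value at T = 57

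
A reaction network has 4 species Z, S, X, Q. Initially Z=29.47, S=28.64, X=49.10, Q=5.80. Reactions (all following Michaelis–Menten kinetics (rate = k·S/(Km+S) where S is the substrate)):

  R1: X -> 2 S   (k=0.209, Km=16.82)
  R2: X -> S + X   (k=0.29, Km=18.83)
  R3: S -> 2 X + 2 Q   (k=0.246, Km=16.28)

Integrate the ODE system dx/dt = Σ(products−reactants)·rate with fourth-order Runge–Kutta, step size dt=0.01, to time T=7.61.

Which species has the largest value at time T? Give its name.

Dominant species at T: X

RK4 with dt=0.01: 761 steps to T=7.61. Trajectory (selected grid times):
t=0.00: Z=29.47 S=28.64 X=49.10 Q=5.80
t=0.85: Z=29.47 S=28.95 X=49.23 Q=6.07
t=1.69: Z=29.47 S=29.25 X=49.37 Q=6.33
t=2.54: Z=29.47 S=29.56 X=49.51 Q=6.60
t=3.38: Z=29.47 S=29.87 X=49.64 Q=6.87
t=4.23: Z=29.47 S=30.18 X=49.78 Q=7.14
t=5.07: Z=29.47 S=30.48 X=49.92 Q=7.41
t=5.92: Z=29.47 S=30.79 X=50.06 Q=7.68
t=6.76: Z=29.47 S=31.10 X=50.20 Q=7.95
t=7.61: Z=29.47 S=31.40 X=50.34 Q=8.23
At T=7.61: Z=29.47 S=31.40 X=50.34 Q=8.23; the largest is X.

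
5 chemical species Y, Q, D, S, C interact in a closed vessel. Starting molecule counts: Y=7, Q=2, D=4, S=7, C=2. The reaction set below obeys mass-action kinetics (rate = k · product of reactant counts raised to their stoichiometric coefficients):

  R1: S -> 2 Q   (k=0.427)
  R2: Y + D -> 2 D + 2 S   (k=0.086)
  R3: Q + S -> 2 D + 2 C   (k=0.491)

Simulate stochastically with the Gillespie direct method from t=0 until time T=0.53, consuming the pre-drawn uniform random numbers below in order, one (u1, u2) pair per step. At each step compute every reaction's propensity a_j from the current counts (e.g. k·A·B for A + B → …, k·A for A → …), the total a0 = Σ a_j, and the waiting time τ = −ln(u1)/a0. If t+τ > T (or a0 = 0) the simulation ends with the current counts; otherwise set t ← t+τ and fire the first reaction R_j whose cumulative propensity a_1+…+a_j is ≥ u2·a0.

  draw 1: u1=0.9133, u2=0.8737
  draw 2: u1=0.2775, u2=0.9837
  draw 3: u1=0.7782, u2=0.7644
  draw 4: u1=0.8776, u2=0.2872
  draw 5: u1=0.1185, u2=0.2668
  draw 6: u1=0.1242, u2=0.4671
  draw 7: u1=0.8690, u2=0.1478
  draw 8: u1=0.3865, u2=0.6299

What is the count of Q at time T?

Q at T = 4

t=0.000: Y=7 Q=2 D=4 S=7 C=2
Draw 1: a1=2.989, a2=2.408, a3=6.874, a0=12.271; τ=−ln(0.9133)/12.271=0.007 → t=0.007; u2·a0=0.8737·12.271=10.721; a1+a2=5.397 < 10.721 ≤ a1+…+a3=12.271 → R3 fires; Y=7 Q=1 D=6 S=6 C=4
Draw 2: a1=2.562, a2=3.612, a3=2.946, a0=9.120; τ=−ln(0.2775)/9.120=0.141 → t=0.148; u2·a0=0.9837·9.120=8.971; a1+a2=6.174 < 8.971 ≤ a1+…+a3=9.120 → R3 fires; Y=7 Q=0 D=8 S=5 C=6
Draw 3: a1=2.135, a2=4.816, a3=0.000, a0=6.951; τ=−ln(0.7782)/6.951=0.036 → t=0.184; u2·a0=0.7644·6.951=5.313; a1=2.135 < 5.313 ≤ a1+a2=6.951 → R2 fires; Y=6 Q=0 D=9 S=7 C=6
Draw 4: a1=2.989, a2=4.644, a3=0.000, a0=7.633; τ=−ln(0.8776)/7.633=0.017 → t=0.201; u2·a0=0.2872·7.633=2.192 ≤ a1=2.989 → R1 fires; Y=6 Q=2 D=9 S=6 C=6
Draw 5: a1=2.562, a2=4.644, a3=5.892, a0=13.098; τ=−ln(0.1185)/13.098=0.163 → t=0.364; u2·a0=0.2668·13.098=3.495; a1=2.562 < 3.495 ≤ a1+a2=7.206 → R2 fires; Y=5 Q=2 D=10 S=8 C=6
Draw 6: a1=3.416, a2=4.300, a3=7.856, a0=15.572; τ=−ln(0.1242)/15.572=0.134 → t=0.498; u2·a0=0.4671·15.572=7.274; a1=3.416 < 7.274 ≤ a1+a2=7.716 → R2 fires; Y=4 Q=2 D=11 S=10 C=6
Draw 7: a1=4.270, a2=3.784, a3=9.820, a0=17.874; τ=−ln(0.8690)/17.874=0.008 → t=0.506; u2·a0=0.1478·17.874=2.642 ≤ a1=4.270 → R1 fires; Y=4 Q=4 D=11 S=9 C=6
Draw 8: a1=3.843, a2=3.784, a3=17.676, a0=25.303; τ=−ln(0.3865)/25.303=0.038 → t=0.543 > T=0.53: stop.
Read off Q at T=0.53: 4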